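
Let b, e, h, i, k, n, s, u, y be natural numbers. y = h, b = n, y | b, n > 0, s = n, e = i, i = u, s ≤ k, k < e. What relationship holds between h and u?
h < u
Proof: From b = n and y | b, y | n. Because y = h, h | n. n > 0, so h ≤ n. Because e = i and i = u, e = u. s ≤ k and k < e, therefore s < e. Since e = u, s < u. s = n, so n < u. h ≤ n, so h < u.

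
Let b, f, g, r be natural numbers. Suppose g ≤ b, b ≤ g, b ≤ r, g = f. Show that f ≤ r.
Because b ≤ g and g ≤ b, b = g. Because g = f, b = f. From b ≤ r, f ≤ r.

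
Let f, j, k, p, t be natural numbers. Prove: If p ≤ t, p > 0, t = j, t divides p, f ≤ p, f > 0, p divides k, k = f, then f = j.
k = f and p divides k, therefore p divides f. Because f > 0, p ≤ f. Since f ≤ p, f = p. t divides p and p > 0, therefore t ≤ p. p ≤ t, so p = t. f = p, so f = t. From t = j, f = j.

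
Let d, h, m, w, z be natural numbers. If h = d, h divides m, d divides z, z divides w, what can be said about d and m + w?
d divides m + w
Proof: h = d and h divides m, thus d divides m. Because d divides z and z divides w, d divides w. Since d divides m, d divides m + w.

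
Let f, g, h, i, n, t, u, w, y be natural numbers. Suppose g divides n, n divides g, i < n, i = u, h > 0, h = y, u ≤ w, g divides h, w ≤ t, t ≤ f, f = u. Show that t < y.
u ≤ w and w ≤ t, so u ≤ t. Since f = u and t ≤ f, t ≤ u. Since u ≤ t, u = t. Since n divides g and g divides n, n = g. i = u and i < n, hence u < n. Since n = g, u < g. u = t, so t < g. Since g divides h and h > 0, g ≤ h. Because h = y, g ≤ y. t < g, so t < y.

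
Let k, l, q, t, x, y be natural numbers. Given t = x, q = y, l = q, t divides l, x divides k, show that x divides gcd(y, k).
Since l = q and t divides l, t divides q. Since q = y, t divides y. From t = x, x divides y. Since x divides k, x divides gcd(y, k).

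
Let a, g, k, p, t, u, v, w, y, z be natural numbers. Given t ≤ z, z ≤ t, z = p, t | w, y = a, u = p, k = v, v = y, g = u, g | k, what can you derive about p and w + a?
p | w + a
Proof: From t ≤ z and z ≤ t, t = z. Since z = p, t = p. Since t | w, p | w. k = v and v = y, so k = y. From g = u and g | k, u | k. k = y, so u | y. u = p, so p | y. y = a, so p | a. p | w, so p | w + a.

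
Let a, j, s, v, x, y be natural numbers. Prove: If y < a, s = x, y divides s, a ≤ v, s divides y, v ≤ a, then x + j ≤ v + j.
a ≤ v and v ≤ a, therefore a = v. y divides s and s divides y, so y = s. Since s = x, y = x. Since y < a, x < a. Since a = v, x < v. Then x + j < v + j. Then x + j ≤ v + j.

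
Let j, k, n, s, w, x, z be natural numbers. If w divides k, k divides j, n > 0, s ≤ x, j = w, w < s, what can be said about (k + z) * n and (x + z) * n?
(k + z) * n < (x + z) * n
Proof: j = w and k divides j, therefore k divides w. Since w divides k, w = k. From w < s, k < s. Since s ≤ x, k < x. Then k + z < x + z. Since n > 0, by multiplying by a positive, (k + z) * n < (x + z) * n.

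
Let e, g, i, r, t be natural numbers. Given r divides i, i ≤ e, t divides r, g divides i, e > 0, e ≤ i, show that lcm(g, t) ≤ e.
i ≤ e and e ≤ i, thus i = e. From t divides r and r divides i, t divides i. Since g divides i, lcm(g, t) divides i. i = e, so lcm(g, t) divides e. e > 0, so lcm(g, t) ≤ e.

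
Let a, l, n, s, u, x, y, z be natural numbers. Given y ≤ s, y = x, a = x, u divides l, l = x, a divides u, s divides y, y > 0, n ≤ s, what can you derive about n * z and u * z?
n * z ≤ u * z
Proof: Since a = x and a divides u, x divides u. l = x and u divides l, thus u divides x. x divides u, so x = u. y = x, so y = u. From s divides y and y > 0, s ≤ y. Since y ≤ s, s = y. Since n ≤ s, n ≤ y. Because y = u, n ≤ u. By multiplying by a non-negative, n * z ≤ u * z.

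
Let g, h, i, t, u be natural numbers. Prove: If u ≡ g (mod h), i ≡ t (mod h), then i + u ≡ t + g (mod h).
Because i ≡ t (mod h) and u ≡ g (mod h), by adding congruences, i + u ≡ t + g (mod h).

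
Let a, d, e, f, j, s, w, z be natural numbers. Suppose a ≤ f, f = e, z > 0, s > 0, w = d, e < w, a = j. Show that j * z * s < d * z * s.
Since a = j and a ≤ f, j ≤ f. f = e, so j ≤ e. From w = d and e < w, e < d. j ≤ e, so j < d. z > 0, so j * z < d * z. Since s > 0, j * z * s < d * z * s.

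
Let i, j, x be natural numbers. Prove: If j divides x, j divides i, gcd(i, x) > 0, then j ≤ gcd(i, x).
j divides i and j divides x, therefore j divides gcd(i, x). gcd(i, x) > 0, so j ≤ gcd(i, x).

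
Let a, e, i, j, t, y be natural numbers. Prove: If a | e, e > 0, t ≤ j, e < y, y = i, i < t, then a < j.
Since a | e and e > 0, a ≤ e. From y = i and e < y, e < i. Since a ≤ e, a < i. Because i < t and t ≤ j, i < j. Because a < i, a < j.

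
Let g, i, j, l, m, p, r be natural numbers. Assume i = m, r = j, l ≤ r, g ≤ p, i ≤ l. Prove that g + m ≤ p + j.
Since i ≤ l and l ≤ r, i ≤ r. Since i = m, m ≤ r. Since r = j, m ≤ j. g ≤ p, so g + m ≤ p + j.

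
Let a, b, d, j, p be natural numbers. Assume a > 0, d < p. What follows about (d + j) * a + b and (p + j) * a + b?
(d + j) * a + b < (p + j) * a + b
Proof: d < p, hence d + j < p + j. Because a > 0, (d + j) * a < (p + j) * a. Then (d + j) * a + b < (p + j) * a + b.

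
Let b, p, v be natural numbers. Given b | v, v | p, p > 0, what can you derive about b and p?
b ≤ p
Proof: Since b | v and v | p, b | p. Since p > 0, b ≤ p.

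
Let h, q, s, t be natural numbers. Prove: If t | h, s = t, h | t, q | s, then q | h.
t | h and h | t, therefore t = h. s = t, so s = h. q | s, so q | h.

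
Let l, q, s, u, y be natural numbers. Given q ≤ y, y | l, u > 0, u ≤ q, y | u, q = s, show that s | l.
y | u and u > 0, so y ≤ u. u ≤ q, so y ≤ q. q ≤ y, so y = q. q = s, so y = s. Because y | l, s | l.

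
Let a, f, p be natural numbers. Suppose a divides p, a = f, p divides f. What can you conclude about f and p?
f = p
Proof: Since a = f and a divides p, f divides p. p divides f, so p = f. Then f = p.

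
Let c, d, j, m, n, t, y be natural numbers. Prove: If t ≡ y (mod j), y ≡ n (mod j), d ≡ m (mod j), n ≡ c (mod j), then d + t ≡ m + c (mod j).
Because t ≡ y (mod j) and y ≡ n (mod j), t ≡ n (mod j). From n ≡ c (mod j), t ≡ c (mod j). Combining with d ≡ m (mod j), by adding congruences, d + t ≡ m + c (mod j).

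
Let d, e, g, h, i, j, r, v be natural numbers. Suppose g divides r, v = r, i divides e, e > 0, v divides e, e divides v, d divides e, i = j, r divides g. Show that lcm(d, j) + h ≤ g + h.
Since e divides v and v divides e, e = v. Since v = r, e = r. From r divides g and g divides r, r = g. e = r, so e = g. From i = j and i divides e, j divides e. d divides e, so lcm(d, j) divides e. Since e > 0, lcm(d, j) ≤ e. e = g, so lcm(d, j) ≤ g. Then lcm(d, j) + h ≤ g + h.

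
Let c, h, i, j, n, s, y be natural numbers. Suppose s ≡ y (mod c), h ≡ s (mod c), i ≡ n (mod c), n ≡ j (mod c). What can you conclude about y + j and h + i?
y + j ≡ h + i (mod c)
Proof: h ≡ s (mod c) and s ≡ y (mod c), hence h ≡ y (mod c). From i ≡ n (mod c) and n ≡ j (mod c), i ≡ j (mod c). h ≡ y (mod c), so h + i ≡ y + j (mod c). Then y + j ≡ h + i (mod c).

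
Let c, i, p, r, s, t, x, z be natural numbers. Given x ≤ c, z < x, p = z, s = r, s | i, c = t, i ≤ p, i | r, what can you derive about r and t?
r < t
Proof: From s = r and s | i, r | i. i | r, so i = r. i ≤ p, so r ≤ p. Since p = z, r ≤ z. From z < x and x ≤ c, z < c. Since c = t, z < t. From r ≤ z, r < t.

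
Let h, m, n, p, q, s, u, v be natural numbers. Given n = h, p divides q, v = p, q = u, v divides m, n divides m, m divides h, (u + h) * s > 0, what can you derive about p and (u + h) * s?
p ≤ (u + h) * s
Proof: q = u and p divides q, hence p divides u. n = h and n divides m, hence h divides m. m divides h, so m = h. From v = p and v divides m, p divides m. Since m = h, p divides h. From p divides u, p divides u + h. Then p divides (u + h) * s. Since (u + h) * s > 0, p ≤ (u + h) * s.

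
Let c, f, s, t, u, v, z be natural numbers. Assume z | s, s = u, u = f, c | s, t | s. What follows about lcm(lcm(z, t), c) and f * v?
lcm(lcm(z, t), c) | f * v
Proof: From s = u and u = f, s = f. z | s and t | s, therefore lcm(z, t) | s. c | s, so lcm(lcm(z, t), c) | s. s = f, so lcm(lcm(z, t), c) | f. Then lcm(lcm(z, t), c) | f * v.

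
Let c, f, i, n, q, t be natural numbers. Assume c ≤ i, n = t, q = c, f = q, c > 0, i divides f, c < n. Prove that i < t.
From f = q and i divides f, i divides q. q = c, so i divides c. c > 0, so i ≤ c. Since c ≤ i, c = i. n = t and c < n, therefore c < t. Because c = i, i < t.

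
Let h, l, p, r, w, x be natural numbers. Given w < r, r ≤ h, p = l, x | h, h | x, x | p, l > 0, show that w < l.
x | h and h | x, therefore x = h. Because x | p, h | p. p = l, so h | l. l > 0, so h ≤ l. From r ≤ h, r ≤ l. w < r, so w < l.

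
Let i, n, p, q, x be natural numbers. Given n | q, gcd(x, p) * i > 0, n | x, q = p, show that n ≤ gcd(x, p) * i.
From q = p and n | q, n | p. Because n | x, n | gcd(x, p). Then n | gcd(x, p) * i. Since gcd(x, p) * i > 0, n ≤ gcd(x, p) * i.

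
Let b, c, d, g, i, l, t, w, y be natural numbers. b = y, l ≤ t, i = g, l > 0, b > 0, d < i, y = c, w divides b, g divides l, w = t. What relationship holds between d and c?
d < c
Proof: b = y and y = c, thus b = c. Because i = g and d < i, d < g. g divides l and l > 0, hence g ≤ l. Since d < g, d < l. Because w = t and w divides b, t divides b. b > 0, so t ≤ b. Because l ≤ t, l ≤ b. Since d < l, d < b. b = c, so d < c.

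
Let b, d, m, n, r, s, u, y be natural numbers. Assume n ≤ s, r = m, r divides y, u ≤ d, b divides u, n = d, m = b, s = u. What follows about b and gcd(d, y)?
b divides gcd(d, y)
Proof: n = d and n ≤ s, hence d ≤ s. s = u, so d ≤ u. From u ≤ d, u = d. Since b divides u, b divides d. Since r = m and r divides y, m divides y. m = b, so b divides y. Since b divides d, b divides gcd(d, y).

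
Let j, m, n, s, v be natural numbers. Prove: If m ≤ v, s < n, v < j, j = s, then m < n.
j = s and v < j, hence v < s. Since s < n, v < n. m ≤ v, so m < n.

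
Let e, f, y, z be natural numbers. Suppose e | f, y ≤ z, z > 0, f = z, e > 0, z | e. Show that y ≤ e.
z | e and e > 0, hence z ≤ e. Since f = z and e | f, e | z. Because z > 0, e ≤ z. z ≤ e, so z = e. y ≤ z, so y ≤ e.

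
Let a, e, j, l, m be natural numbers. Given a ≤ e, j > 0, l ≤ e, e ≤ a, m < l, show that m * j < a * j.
From e ≤ a and a ≤ e, e = a. m < l and l ≤ e, hence m < e. Since e = a, m < a. Since j > 0, by multiplying by a positive, m * j < a * j.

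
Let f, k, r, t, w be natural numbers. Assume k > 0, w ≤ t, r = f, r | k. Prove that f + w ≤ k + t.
Since r | k and k > 0, r ≤ k. Since r = f, f ≤ k. Because w ≤ t, f + w ≤ k + t.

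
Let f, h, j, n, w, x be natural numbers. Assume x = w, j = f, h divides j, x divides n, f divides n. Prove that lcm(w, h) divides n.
Because x = w and x divides n, w divides n. From j = f and h divides j, h divides f. Since f divides n, h divides n. Since w divides n, lcm(w, h) divides n.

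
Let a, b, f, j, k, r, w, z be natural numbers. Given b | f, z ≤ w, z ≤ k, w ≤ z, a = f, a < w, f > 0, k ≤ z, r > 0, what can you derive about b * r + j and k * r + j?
b * r + j < k * r + j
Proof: w ≤ z and z ≤ w, so w = z. z ≤ k and k ≤ z, therefore z = k. From w = z, w = k. From b | f and f > 0, b ≤ f. a = f and a < w, so f < w. b ≤ f, so b < w. w = k, so b < k. Because r > 0, b * r < k * r. Then b * r + j < k * r + j.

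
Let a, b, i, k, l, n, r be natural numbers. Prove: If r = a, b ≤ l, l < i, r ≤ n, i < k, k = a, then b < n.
l < i and i < k, so l < k. Since k = a, l < a. b ≤ l, so b < a. Since r = a and r ≤ n, a ≤ n. Because b < a, b < n.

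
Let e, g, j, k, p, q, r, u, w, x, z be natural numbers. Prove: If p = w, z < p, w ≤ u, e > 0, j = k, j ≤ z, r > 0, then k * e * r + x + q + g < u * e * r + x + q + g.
Because p = w and z < p, z < w. j ≤ z, so j < w. Because w ≤ u, j < u. Since j = k, k < u. Combining with e > 0, by multiplying by a positive, k * e < u * e. Because r > 0, by multiplying by a positive, k * e * r < u * e * r. Then k * e * r + x < u * e * r + x. Then k * e * r + x + q < u * e * r + x + q. Then k * e * r + x + q + g < u * e * r + x + q + g.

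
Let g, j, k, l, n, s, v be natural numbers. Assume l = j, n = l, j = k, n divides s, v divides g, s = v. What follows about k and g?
k divides g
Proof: l = j and j = k, so l = k. n = l and n divides s, so l divides s. s = v, so l divides v. l = k, so k divides v. Since v divides g, k divides g.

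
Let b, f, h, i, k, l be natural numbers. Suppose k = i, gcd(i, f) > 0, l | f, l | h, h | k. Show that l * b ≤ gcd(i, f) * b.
l | h and h | k, hence l | k. From k = i, l | i. Since l | f, l | gcd(i, f). gcd(i, f) > 0, so l ≤ gcd(i, f). Then l * b ≤ gcd(i, f) * b.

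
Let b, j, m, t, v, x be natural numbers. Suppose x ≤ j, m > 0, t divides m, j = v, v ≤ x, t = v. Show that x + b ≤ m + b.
j = v and x ≤ j, therefore x ≤ v. Since v ≤ x, v = x. Since t = v, t = x. Since t divides m, x divides m. Because m > 0, x ≤ m. Then x + b ≤ m + b.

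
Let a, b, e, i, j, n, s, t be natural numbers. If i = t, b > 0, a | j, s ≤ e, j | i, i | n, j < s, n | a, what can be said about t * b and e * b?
t * b < e * b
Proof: Since n | a and a | j, n | j. Since i | n, i | j. Since j | i, j = i. j < s, so i < s. s ≤ e, so i < e. Since i = t, t < e. Since b > 0, t * b < e * b.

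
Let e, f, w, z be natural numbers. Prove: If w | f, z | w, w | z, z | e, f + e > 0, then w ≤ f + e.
Because z | w and w | z, z = w. Since z | e, w | e. Since w | f, w | f + e. Since f + e > 0, w ≤ f + e.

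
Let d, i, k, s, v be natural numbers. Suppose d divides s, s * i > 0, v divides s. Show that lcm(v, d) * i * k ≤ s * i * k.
Because v divides s and d divides s, lcm(v, d) divides s. Then lcm(v, d) * i divides s * i. Since s * i > 0, lcm(v, d) * i ≤ s * i. By multiplying by a non-negative, lcm(v, d) * i * k ≤ s * i * k.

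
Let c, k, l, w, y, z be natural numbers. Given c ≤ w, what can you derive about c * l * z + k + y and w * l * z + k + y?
c * l * z + k + y ≤ w * l * z + k + y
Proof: c ≤ w, hence c * l ≤ w * l. Then c * l * z ≤ w * l * z. Then c * l * z + k ≤ w * l * z + k. Then c * l * z + k + y ≤ w * l * z + k + y.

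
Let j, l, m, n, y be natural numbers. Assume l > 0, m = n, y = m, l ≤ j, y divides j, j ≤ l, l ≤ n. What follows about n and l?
n = l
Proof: y = m and m = n, therefore y = n. j ≤ l and l ≤ j, hence j = l. Since y divides j, y divides l. Since y = n, n divides l. Since l > 0, n ≤ l. l ≤ n, so n = l.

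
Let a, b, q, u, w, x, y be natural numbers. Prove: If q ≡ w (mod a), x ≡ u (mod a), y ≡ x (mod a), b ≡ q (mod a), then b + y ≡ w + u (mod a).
Because b ≡ q (mod a) and q ≡ w (mod a), b ≡ w (mod a). y ≡ x (mod a) and x ≡ u (mod a), so y ≡ u (mod a). Since b ≡ w (mod a), b + y ≡ w + u (mod a).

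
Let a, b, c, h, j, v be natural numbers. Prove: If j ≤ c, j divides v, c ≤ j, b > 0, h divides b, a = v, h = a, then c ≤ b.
j ≤ c and c ≤ j, thus j = c. From h = a and a = v, h = v. Because h divides b, v divides b. Since j divides v, j divides b. b > 0, so j ≤ b. j = c, so c ≤ b.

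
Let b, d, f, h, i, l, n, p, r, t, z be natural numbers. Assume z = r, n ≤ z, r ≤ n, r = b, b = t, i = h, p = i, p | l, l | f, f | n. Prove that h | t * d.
z = r and n ≤ z, hence n ≤ r. Since r ≤ n, n = r. r = b, so n = b. Since b = t, n = t. p = i and p | l, so i | l. l | f, so i | f. Since f | n, i | n. i = h, so h | n. n = t, so h | t. Then h | t * d.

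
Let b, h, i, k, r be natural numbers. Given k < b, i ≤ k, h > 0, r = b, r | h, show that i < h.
From r = b and r | h, b | h. From h > 0, b ≤ h. Since k < b, k < h. i ≤ k, so i < h.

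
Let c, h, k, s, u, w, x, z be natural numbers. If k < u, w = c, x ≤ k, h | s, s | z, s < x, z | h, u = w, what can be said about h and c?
h < c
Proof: u = w and w = c, thus u = c. Because s | z and z | h, s | h. h | s, so s = h. Since x ≤ k and k < u, x < u. s < x, so s < u. s = h, so h < u. Since u = c, h < c.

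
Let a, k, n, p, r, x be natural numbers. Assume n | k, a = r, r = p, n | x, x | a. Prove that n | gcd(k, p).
a = r and r = p, therefore a = p. n | x and x | a, therefore n | a. Since a = p, n | p. Because n | k, n | gcd(k, p).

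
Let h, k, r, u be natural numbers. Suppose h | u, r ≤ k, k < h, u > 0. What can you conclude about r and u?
r < u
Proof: r ≤ k and k < h, hence r < h. Because h | u and u > 0, h ≤ u. r < h, so r < u.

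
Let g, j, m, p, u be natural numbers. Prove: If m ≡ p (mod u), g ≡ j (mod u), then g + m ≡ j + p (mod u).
Because g ≡ j (mod u) and m ≡ p (mod u), by adding congruences, g + m ≡ j + p (mod u).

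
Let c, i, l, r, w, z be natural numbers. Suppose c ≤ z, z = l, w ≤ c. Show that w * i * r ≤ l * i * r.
From w ≤ c and c ≤ z, w ≤ z. Since z = l, w ≤ l. Then w * i ≤ l * i. Then w * i * r ≤ l * i * r.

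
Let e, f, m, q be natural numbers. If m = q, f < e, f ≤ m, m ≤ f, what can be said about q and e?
q < e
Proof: f ≤ m and m ≤ f, so f = m. m = q, so f = q. Since f < e, q < e.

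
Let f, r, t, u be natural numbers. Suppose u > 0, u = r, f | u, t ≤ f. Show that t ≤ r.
f | u and u > 0, therefore f ≤ u. Because u = r, f ≤ r. Since t ≤ f, t ≤ r.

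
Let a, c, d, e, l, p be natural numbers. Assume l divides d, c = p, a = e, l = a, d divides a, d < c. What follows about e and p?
e < p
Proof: Because l = a and l divides d, a divides d. Since d divides a, d = a. a = e, so d = e. c = p and d < c, so d < p. d = e, so e < p.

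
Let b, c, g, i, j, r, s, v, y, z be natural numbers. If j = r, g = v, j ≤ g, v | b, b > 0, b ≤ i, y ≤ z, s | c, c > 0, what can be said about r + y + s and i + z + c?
r + y + s ≤ i + z + c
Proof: g = v and j ≤ g, therefore j ≤ v. v | b and b > 0, so v ≤ b. j ≤ v, so j ≤ b. b ≤ i, so j ≤ i. Since j = r, r ≤ i. Because s | c and c > 0, s ≤ c. Since y ≤ z, y + s ≤ z + c. Since r ≤ i, r + y + s ≤ i + z + c.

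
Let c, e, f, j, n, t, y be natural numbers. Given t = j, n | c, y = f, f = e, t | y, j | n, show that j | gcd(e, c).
y = f and t | y, hence t | f. Since t = j, j | f. Because f = e, j | e. Since j | n and n | c, j | c. Since j | e, j | gcd(e, c).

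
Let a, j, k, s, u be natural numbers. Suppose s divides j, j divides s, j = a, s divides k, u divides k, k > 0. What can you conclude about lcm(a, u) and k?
lcm(a, u) ≤ k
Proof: s divides j and j divides s, therefore s = j. Since j = a, s = a. s divides k, so a divides k. From u divides k, lcm(a, u) divides k. Since k > 0, lcm(a, u) ≤ k.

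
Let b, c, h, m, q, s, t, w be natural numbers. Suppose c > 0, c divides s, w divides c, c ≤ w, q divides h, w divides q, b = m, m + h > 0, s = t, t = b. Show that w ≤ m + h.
From s = t and t = b, s = b. Since b = m, s = m. Because w divides c and c > 0, w ≤ c. Since c ≤ w, c = w. c divides s, so w divides s. From s = m, w divides m. Because w divides q and q divides h, w divides h. w divides m, so w divides m + h. Because m + h > 0, w ≤ m + h.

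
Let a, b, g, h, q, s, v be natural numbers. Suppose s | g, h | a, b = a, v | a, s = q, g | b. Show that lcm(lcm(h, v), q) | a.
h | a and v | a, therefore lcm(h, v) | a. s | g and g | b, hence s | b. Since b = a, s | a. Since s = q, q | a. Since lcm(h, v) | a, lcm(lcm(h, v), q) | a.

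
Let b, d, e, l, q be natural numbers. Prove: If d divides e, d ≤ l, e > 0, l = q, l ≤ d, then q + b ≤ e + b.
From d ≤ l and l ≤ d, d = l. Since l = q, d = q. Since d divides e, q divides e. Since e > 0, q ≤ e. Then q + b ≤ e + b.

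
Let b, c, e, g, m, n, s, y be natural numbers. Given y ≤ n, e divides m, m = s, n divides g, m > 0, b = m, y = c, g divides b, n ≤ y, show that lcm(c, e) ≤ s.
Because n ≤ y and y ≤ n, n = y. Since y = c, n = c. Because n divides g and g divides b, n divides b. Since n = c, c divides b. b = m, so c divides m. Since e divides m, lcm(c, e) divides m. m > 0, so lcm(c, e) ≤ m. Since m = s, lcm(c, e) ≤ s.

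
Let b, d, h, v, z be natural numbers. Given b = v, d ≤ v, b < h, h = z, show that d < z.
Because b = v and b < h, v < h. Because d ≤ v, d < h. Because h = z, d < z.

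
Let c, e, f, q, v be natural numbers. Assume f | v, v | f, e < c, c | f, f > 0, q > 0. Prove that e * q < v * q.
Because f | v and v | f, f = v. c | f and f > 0, thus c ≤ f. Since e < c, e < f. f = v, so e < v. Since q > 0, e * q < v * q.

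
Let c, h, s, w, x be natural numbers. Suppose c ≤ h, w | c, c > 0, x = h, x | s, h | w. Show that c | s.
h | w and w | c, so h | c. Because c > 0, h ≤ c. Since c ≤ h, h = c. Since x = h and x | s, h | s. Because h = c, c | s.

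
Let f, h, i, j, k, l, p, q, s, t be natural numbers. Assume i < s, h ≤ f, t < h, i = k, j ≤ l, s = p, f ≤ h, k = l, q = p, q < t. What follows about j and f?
j < f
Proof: i = k and k = l, thus i = l. s = p and i < s, hence i < p. Since i = l, l < p. From h ≤ f and f ≤ h, h = f. Since t < h, t < f. Since q < t, q < f. Since q = p, p < f. Because l < p, l < f. Because j ≤ l, j < f.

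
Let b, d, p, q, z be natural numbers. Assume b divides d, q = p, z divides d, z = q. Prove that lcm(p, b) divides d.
z = q and z divides d, so q divides d. Since q = p, p divides d. b divides d, so lcm(p, b) divides d.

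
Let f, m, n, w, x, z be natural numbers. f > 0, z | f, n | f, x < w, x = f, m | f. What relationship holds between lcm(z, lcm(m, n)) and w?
lcm(z, lcm(m, n)) < w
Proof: m | f and n | f, therefore lcm(m, n) | f. Because z | f, lcm(z, lcm(m, n)) | f. Since f > 0, lcm(z, lcm(m, n)) ≤ f. Since x = f and x < w, f < w. lcm(z, lcm(m, n)) ≤ f, so lcm(z, lcm(m, n)) < w.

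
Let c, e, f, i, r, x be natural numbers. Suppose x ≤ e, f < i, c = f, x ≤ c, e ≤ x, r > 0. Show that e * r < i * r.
x ≤ e and e ≤ x, so x = e. x ≤ c, so e ≤ c. Since c = f, e ≤ f. f < i, so e < i. Since r > 0, by multiplying by a positive, e * r < i * r.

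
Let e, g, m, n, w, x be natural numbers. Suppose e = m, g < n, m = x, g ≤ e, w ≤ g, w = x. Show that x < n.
e = m and m = x, hence e = x. Since g ≤ e, g ≤ x. w = x and w ≤ g, so x ≤ g. From g ≤ x, g = x. Since g < n, x < n.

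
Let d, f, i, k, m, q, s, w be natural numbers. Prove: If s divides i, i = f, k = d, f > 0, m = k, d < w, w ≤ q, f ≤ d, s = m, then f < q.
m = k and k = d, so m = d. i = f and s divides i, therefore s divides f. Because s = m, m divides f. Since f > 0, m ≤ f. m = d, so d ≤ f. Since f ≤ d, d = f. d < w and w ≤ q, so d < q. Since d = f, f < q.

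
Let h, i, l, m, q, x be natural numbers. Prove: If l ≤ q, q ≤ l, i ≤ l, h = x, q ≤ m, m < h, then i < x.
l ≤ q and q ≤ l, hence l = q. Since i ≤ l, i ≤ q. Since q ≤ m and m < h, q < h. h = x, so q < x. Since i ≤ q, i < x.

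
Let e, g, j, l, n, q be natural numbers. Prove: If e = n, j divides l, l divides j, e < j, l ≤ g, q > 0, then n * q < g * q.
j divides l and l divides j, so j = l. e < j, so e < l. Since e = n, n < l. Since l ≤ g, n < g. Since q > 0, by multiplying by a positive, n * q < g * q.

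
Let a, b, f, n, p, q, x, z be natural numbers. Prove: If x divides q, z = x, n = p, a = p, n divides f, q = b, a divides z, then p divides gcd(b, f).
a = p and a divides z, so p divides z. Since z = x, p divides x. Because q = b and x divides q, x divides b. From p divides x, p divides b. n = p and n divides f, so p divides f. Since p divides b, p divides gcd(b, f).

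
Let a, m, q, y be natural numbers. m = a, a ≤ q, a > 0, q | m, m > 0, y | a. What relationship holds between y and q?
y ≤ q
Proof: q | m and m > 0, hence q ≤ m. Since m = a, q ≤ a. Since a ≤ q, a = q. Since y | a and a > 0, y ≤ a. a = q, so y ≤ q.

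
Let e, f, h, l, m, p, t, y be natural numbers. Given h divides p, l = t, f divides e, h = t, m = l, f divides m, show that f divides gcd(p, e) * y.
m = l and l = t, so m = t. Since f divides m, f divides t. h = t and h divides p, hence t divides p. Because f divides t, f divides p. f divides e, so f divides gcd(p, e). Then f divides gcd(p, e) * y.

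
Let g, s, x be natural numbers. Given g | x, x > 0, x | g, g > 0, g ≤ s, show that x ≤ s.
g | x and x > 0, so g ≤ x. x | g and g > 0, thus x ≤ g. g ≤ x, so g = x. From g ≤ s, x ≤ s.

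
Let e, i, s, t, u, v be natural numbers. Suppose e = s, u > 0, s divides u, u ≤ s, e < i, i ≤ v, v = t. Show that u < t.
s divides u and u > 0, hence s ≤ u. Since u ≤ s, s = u. Since e = s and e < i, s < i. v = t and i ≤ v, hence i ≤ t. s < i, so s < t. Since s = u, u < t.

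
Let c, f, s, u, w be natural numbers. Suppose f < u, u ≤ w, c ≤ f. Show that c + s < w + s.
Since c ≤ f and f < u, c < u. u ≤ w, so c < w. Then c + s < w + s.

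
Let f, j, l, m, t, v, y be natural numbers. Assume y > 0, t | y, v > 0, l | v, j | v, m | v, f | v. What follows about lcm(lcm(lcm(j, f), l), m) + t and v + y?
lcm(lcm(lcm(j, f), l), m) + t ≤ v + y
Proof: j | v and f | v, so lcm(j, f) | v. l | v, so lcm(lcm(j, f), l) | v. Since m | v, lcm(lcm(lcm(j, f), l), m) | v. v > 0, so lcm(lcm(lcm(j, f), l), m) ≤ v. Because t | y and y > 0, t ≤ y. Since lcm(lcm(lcm(j, f), l), m) ≤ v, lcm(lcm(lcm(j, f), l), m) + t ≤ v + y.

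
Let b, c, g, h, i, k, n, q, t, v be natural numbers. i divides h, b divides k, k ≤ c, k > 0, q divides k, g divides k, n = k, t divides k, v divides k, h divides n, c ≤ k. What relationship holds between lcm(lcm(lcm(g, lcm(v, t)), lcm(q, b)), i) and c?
lcm(lcm(lcm(g, lcm(v, t)), lcm(q, b)), i) ≤ c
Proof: k ≤ c and c ≤ k, hence k = c. Because v divides k and t divides k, lcm(v, t) divides k. Because g divides k, lcm(g, lcm(v, t)) divides k. q divides k and b divides k, therefore lcm(q, b) divides k. Since lcm(g, lcm(v, t)) divides k, lcm(lcm(g, lcm(v, t)), lcm(q, b)) divides k. From i divides h and h divides n, i divides n. Since n = k, i divides k. lcm(lcm(g, lcm(v, t)), lcm(q, b)) divides k, so lcm(lcm(lcm(g, lcm(v, t)), lcm(q, b)), i) divides k. Because k > 0, lcm(lcm(lcm(g, lcm(v, t)), lcm(q, b)), i) ≤ k. Since k = c, lcm(lcm(lcm(g, lcm(v, t)), lcm(q, b)), i) ≤ c.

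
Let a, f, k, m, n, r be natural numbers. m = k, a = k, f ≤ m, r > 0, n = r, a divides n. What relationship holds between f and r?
f ≤ r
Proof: m = k and f ≤ m, thus f ≤ k. From a = k and a divides n, k divides n. Since n = r, k divides r. r > 0, so k ≤ r. Since f ≤ k, f ≤ r.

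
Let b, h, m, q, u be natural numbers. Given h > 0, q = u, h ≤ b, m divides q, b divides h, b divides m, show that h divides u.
b divides h and h > 0, hence b ≤ h. h ≤ b, so b = h. Because q = u and m divides q, m divides u. Since b divides m, b divides u. b = h, so h divides u.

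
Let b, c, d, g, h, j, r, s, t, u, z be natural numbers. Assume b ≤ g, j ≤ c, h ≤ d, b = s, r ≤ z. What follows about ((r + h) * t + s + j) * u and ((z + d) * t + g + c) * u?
((r + h) * t + s + j) * u ≤ ((z + d) * t + g + c) * u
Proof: r ≤ z and h ≤ d, so r + h ≤ z + d. Then (r + h) * t ≤ (z + d) * t. b = s and b ≤ g, so s ≤ g. From j ≤ c, s + j ≤ g + c. (r + h) * t ≤ (z + d) * t, so (r + h) * t + s + j ≤ (z + d) * t + g + c. Then ((r + h) * t + s + j) * u ≤ ((z + d) * t + g + c) * u.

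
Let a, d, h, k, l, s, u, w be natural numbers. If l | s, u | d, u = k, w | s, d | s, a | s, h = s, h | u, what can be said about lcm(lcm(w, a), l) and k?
lcm(lcm(w, a), l) | k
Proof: h = s and h | u, thus s | u. u | d and d | s, therefore u | s. Since s | u, s = u. Since u = k, s = k. From w | s and a | s, lcm(w, a) | s. Since l | s, lcm(lcm(w, a), l) | s. s = k, so lcm(lcm(w, a), l) | k.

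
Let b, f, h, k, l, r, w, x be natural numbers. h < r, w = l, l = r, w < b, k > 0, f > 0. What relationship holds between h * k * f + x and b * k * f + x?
h * k * f + x < b * k * f + x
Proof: Since w = l and l = r, w = r. w < b, so r < b. Because h < r, h < b. Since k > 0, h * k < b * k. f > 0, so h * k * f < b * k * f. Then h * k * f + x < b * k * f + x.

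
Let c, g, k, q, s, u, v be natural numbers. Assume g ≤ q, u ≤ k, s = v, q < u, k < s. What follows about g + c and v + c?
g + c < v + c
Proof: u ≤ k and k < s, therefore u < s. Since q < u, q < s. Since s = v, q < v. g ≤ q, so g < v. Then g + c < v + c.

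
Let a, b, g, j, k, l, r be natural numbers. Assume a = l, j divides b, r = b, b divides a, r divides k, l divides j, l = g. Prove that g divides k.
Because a = l and b divides a, b divides l. l divides j and j divides b, thus l divides b. Because b divides l, b = l. l = g, so b = g. r = b and r divides k, therefore b divides k. b = g, so g divides k.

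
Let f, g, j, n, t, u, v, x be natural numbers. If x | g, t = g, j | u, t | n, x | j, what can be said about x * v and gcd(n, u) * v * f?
x * v | gcd(n, u) * v * f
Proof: t = g and t | n, therefore g | n. From x | g, x | n. x | j and j | u, hence x | u. x | n, so x | gcd(n, u). Then x * v | gcd(n, u) * v. Then x * v | gcd(n, u) * v * f.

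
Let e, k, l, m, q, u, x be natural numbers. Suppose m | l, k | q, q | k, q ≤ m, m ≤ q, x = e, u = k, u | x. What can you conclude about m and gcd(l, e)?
m | gcd(l, e)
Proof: k | q and q | k, therefore k = q. q ≤ m and m ≤ q, hence q = m. k = q, so k = m. u = k and u | x, hence k | x. From x = e, k | e. Since k = m, m | e. Since m | l, m | gcd(l, e).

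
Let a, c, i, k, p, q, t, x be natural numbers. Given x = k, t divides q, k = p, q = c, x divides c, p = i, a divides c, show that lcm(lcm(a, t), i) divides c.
Because q = c and t divides q, t divides c. Because a divides c, lcm(a, t) divides c. From x = k and x divides c, k divides c. k = p, so p divides c. From p = i, i divides c. Since lcm(a, t) divides c, lcm(lcm(a, t), i) divides c.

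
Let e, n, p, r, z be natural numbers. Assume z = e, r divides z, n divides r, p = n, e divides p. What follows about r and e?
r = e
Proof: From z = e and r divides z, r divides e. p = n and e divides p, thus e divides n. n divides r, so e divides r. Since r divides e, r = e.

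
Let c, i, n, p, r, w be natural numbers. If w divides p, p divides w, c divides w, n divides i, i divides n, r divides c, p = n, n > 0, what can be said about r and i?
r ≤ i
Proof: n divides i and i divides n, so n = i. w divides p and p divides w, thus w = p. p = n, so w = n. Because r divides c and c divides w, r divides w. Since w = n, r divides n. Since n > 0, r ≤ n. Since n = i, r ≤ i.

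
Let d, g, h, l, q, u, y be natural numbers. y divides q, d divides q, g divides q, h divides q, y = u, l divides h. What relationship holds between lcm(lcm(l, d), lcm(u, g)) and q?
lcm(lcm(l, d), lcm(u, g)) divides q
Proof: Because l divides h and h divides q, l divides q. Since d divides q, lcm(l, d) divides q. y = u and y divides q, thus u divides q. From g divides q, lcm(u, g) divides q. Since lcm(l, d) divides q, lcm(lcm(l, d), lcm(u, g)) divides q.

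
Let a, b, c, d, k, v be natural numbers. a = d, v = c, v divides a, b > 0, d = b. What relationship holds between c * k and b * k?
c * k ≤ b * k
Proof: Because a = d and d = b, a = b. v divides a, so v divides b. v = c, so c divides b. b > 0, so c ≤ b. By multiplying by a non-negative, c * k ≤ b * k.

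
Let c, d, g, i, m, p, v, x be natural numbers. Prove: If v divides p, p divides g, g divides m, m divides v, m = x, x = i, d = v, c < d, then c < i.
Because v divides p and p divides g, v divides g. g divides m, so v divides m. Because m divides v, v = m. From m = x, v = x. x = i, so v = i. d = v and c < d, therefore c < v. v = i, so c < i.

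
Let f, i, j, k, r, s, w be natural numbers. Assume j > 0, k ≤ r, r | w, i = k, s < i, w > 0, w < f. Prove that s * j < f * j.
Since i = k and s < i, s < k. r | w and w > 0, hence r ≤ w. Because k ≤ r, k ≤ w. Since s < k, s < w. Because w < f, s < f. j > 0, so s * j < f * j.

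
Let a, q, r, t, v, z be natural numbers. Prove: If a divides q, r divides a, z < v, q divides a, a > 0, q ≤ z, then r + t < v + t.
r divides a and a > 0, therefore r ≤ a. q divides a and a divides q, therefore q = a. q ≤ z and z < v, so q < v. q = a, so a < v. r ≤ a, so r < v. Then r + t < v + t.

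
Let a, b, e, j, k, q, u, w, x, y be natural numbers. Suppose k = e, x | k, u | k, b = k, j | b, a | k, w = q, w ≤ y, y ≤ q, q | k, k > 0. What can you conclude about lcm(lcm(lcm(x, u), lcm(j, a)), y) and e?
lcm(lcm(lcm(x, u), lcm(j, a)), y) ≤ e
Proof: x | k and u | k, therefore lcm(x, u) | k. From b = k and j | b, j | k. Since a | k, lcm(j, a) | k. Since lcm(x, u) | k, lcm(lcm(x, u), lcm(j, a)) | k. w = q and w ≤ y, so q ≤ y. From y ≤ q, q = y. Since q | k, y | k. lcm(lcm(x, u), lcm(j, a)) | k, so lcm(lcm(lcm(x, u), lcm(j, a)), y) | k. k > 0, so lcm(lcm(lcm(x, u), lcm(j, a)), y) ≤ k. k = e, so lcm(lcm(lcm(x, u), lcm(j, a)), y) ≤ e.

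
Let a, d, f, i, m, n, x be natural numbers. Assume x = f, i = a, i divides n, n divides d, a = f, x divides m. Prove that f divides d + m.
From i = a and a = f, i = f. Because i divides n and n divides d, i divides d. From i = f, f divides d. From x = f and x divides m, f divides m. Since f divides d, f divides d + m.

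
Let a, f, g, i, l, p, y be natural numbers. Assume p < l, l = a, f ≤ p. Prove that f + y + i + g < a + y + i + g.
l = a and p < l, thus p < a. From f ≤ p, f < a. Then f + y < a + y. Then f + y + i < a + y + i. Then f + y + i + g < a + y + i + g.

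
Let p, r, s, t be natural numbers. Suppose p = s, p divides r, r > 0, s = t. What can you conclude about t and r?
t ≤ r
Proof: p = s and s = t, so p = t. p divides r and r > 0, hence p ≤ r. From p = t, t ≤ r.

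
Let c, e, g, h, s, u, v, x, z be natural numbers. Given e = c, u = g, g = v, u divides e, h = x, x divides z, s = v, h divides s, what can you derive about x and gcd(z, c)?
x divides gcd(z, c)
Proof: s = v and h divides s, thus h divides v. Since h = x, x divides v. From u = g and u divides e, g divides e. e = c, so g divides c. g = v, so v divides c. Since x divides v, x divides c. Since x divides z, x divides gcd(z, c).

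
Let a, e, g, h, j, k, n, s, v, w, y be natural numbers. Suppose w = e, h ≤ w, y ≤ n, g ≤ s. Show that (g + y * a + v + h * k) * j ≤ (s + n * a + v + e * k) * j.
y ≤ n. By multiplying by a non-negative, y * a ≤ n * a. Then y * a + v ≤ n * a + v. Because g ≤ s, g + y * a + v ≤ s + n * a + v. w = e and h ≤ w, thus h ≤ e. By multiplying by a non-negative, h * k ≤ e * k. Since g + y * a + v ≤ s + n * a + v, g + y * a + v + h * k ≤ s + n * a + v + e * k. By multiplying by a non-negative, (g + y * a + v + h * k) * j ≤ (s + n * a + v + e * k) * j.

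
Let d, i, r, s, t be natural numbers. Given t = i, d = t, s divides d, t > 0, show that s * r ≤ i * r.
From d = t and s divides d, s divides t. t > 0, so s ≤ t. Since t = i, s ≤ i. By multiplying by a non-negative, s * r ≤ i * r.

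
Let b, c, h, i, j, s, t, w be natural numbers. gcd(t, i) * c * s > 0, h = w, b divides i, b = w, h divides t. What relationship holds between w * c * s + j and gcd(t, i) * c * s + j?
w * c * s + j ≤ gcd(t, i) * c * s + j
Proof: From h = w and h divides t, w divides t. b = w and b divides i, thus w divides i. w divides t, so w divides gcd(t, i). Then w * c divides gcd(t, i) * c. Then w * c * s divides gcd(t, i) * c * s. Since gcd(t, i) * c * s > 0, w * c * s ≤ gcd(t, i) * c * s. Then w * c * s + j ≤ gcd(t, i) * c * s + j.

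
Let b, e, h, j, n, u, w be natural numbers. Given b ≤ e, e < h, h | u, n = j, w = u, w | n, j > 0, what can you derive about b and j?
b < j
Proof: Because w = u and w | n, u | n. Since n = j, u | j. h | u, so h | j. Since j > 0, h ≤ j. e < h, so e < j. b ≤ e, so b < j.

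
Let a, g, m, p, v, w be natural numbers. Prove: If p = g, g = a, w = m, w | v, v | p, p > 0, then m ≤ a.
p = g and g = a, so p = a. Since w | v and v | p, w | p. Since w = m, m | p. p > 0, so m ≤ p. Since p = a, m ≤ a.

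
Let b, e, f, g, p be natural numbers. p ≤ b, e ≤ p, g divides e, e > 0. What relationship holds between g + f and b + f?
g + f ≤ b + f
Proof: From g divides e and e > 0, g ≤ e. Since e ≤ p, g ≤ p. Since p ≤ b, g ≤ b. Then g + f ≤ b + f.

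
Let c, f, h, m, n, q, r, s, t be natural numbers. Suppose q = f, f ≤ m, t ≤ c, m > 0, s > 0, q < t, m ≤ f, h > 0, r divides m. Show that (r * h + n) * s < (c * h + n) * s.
r divides m and m > 0, so r ≤ m. f ≤ m and m ≤ f, thus f = m. Because q = f and q < t, f < t. Since t ≤ c, f < c. f = m, so m < c. r ≤ m, so r < c. Because h > 0, by multiplying by a positive, r * h < c * h. Then r * h + n < c * h + n. Since s > 0, by multiplying by a positive, (r * h + n) * s < (c * h + n) * s.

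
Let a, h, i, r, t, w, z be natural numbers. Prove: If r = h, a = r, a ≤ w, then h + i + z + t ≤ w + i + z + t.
a = r and r = h, thus a = h. Since a ≤ w, h ≤ w. Then h + i ≤ w + i. Then h + i + z ≤ w + i + z. Then h + i + z + t ≤ w + i + z + t.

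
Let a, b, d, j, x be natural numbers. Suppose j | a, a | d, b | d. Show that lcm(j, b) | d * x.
j | a and a | d, thus j | d. b | d, so lcm(j, b) | d. Then lcm(j, b) | d * x.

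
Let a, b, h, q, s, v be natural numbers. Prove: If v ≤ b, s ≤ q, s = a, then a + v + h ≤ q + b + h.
s = a and s ≤ q, thus a ≤ q. From v ≤ b, a + v ≤ q + b. Then a + v + h ≤ q + b + h.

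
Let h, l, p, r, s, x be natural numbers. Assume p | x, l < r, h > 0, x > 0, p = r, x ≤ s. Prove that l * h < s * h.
p | x and x > 0, hence p ≤ x. p = r, so r ≤ x. x ≤ s, so r ≤ s. l < r, so l < s. h > 0, so l * h < s * h.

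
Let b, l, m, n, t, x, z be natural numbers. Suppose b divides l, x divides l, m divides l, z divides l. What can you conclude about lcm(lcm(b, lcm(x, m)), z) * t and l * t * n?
lcm(lcm(b, lcm(x, m)), z) * t divides l * t * n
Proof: Since x divides l and m divides l, lcm(x, m) divides l. Since b divides l, lcm(b, lcm(x, m)) divides l. Because z divides l, lcm(lcm(b, lcm(x, m)), z) divides l. Then lcm(lcm(b, lcm(x, m)), z) * t divides l * t. Then lcm(lcm(b, lcm(x, m)), z) * t divides l * t * n.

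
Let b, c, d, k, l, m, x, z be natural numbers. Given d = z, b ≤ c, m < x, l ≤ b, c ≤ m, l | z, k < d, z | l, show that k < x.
From z | l and l | z, z = l. From d = z, d = l. k < d, so k < l. l ≤ b and b ≤ c, so l ≤ c. Since k < l, k < c. From c ≤ m and m < x, c < x. Since k < c, k < x.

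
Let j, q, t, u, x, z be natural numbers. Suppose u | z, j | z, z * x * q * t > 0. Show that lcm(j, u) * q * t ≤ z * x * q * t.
From j | z and u | z, lcm(j, u) | z. Then lcm(j, u) | z * x. Then lcm(j, u) * q | z * x * q. Then lcm(j, u) * q * t | z * x * q * t. z * x * q * t > 0, so lcm(j, u) * q * t ≤ z * x * q * t.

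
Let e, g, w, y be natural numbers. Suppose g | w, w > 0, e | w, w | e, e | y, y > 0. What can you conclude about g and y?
g ≤ y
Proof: g | w and w > 0, thus g ≤ w. Because e | w and w | e, e = w. From e | y and y > 0, e ≤ y. Since e = w, w ≤ y. g ≤ w, so g ≤ y.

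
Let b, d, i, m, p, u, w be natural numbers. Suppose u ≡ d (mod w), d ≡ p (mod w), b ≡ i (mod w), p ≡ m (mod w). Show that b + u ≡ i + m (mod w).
From u ≡ d (mod w) and d ≡ p (mod w), u ≡ p (mod w). p ≡ m (mod w), so u ≡ m (mod w). Since b ≡ i (mod w), b + u ≡ i + m (mod w).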